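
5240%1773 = 1694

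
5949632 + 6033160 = 11982792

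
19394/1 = 19394= 19394.00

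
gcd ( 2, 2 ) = 2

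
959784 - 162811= 796973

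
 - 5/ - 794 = 5/794 = 0.01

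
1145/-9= - 1145/9 = - 127.22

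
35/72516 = 35/72516 = 0.00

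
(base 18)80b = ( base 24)4CB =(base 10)2603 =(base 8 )5053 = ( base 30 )2QN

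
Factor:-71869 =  - 7^1*10267^1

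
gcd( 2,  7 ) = 1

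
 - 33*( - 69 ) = 2277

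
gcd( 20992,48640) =512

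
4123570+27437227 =31560797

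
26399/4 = 26399/4 = 6599.75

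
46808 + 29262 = 76070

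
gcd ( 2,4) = 2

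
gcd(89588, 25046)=2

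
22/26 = 11/13 = 0.85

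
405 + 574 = 979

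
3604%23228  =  3604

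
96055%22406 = 6431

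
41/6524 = 41/6524 = 0.01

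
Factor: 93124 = 2^2*31^1*751^1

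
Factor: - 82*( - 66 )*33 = 178596 = 2^2*3^2*11^2*41^1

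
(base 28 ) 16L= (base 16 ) 3cd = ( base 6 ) 4301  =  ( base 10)973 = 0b1111001101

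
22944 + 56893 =79837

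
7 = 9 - 2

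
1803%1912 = 1803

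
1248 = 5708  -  4460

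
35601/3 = 11867 = 11867.00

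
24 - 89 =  - 65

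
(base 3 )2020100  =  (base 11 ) 1251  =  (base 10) 1629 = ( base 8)3135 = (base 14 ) 845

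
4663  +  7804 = 12467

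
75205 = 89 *845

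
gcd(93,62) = 31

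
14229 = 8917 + 5312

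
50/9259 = 50/9259 = 0.01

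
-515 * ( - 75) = 38625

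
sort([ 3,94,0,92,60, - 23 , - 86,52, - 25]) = [ - 86, - 25,  -  23, 0,3, 52, 60,  92, 94 ]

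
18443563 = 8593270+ 9850293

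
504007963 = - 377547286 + 881555249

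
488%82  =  78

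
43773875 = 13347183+30426692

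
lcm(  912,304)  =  912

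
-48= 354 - 402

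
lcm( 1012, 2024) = 2024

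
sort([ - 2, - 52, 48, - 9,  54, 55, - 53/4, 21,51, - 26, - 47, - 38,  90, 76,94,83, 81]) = [ - 52  , - 47, - 38, - 26, - 53/4, - 9, - 2 , 21,48,51,54,55, 76, 81,83 , 90,94 ]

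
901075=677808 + 223267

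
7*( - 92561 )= - 647927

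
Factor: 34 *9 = 306= 2^1*3^2*17^1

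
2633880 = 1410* 1868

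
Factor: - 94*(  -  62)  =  5828 = 2^2*31^1*47^1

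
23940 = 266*90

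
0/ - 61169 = 0/1 = - 0.00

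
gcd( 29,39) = 1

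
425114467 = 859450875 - 434336408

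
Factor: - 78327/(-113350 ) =2^(-1)*3^4*5^ (-2)*967^1*2267^(  -  1) 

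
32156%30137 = 2019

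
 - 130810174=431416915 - 562227089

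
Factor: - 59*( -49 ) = 2891=7^2 * 59^1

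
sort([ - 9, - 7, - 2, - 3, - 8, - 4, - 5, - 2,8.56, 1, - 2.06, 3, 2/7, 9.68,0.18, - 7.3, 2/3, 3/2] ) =[ - 9, - 8, - 7.3, - 7, - 5 , - 4,-3,  -  2.06, - 2,-2,  0.18, 2/7, 2/3,1, 3/2, 3, 8.56, 9.68] 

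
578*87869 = 50788282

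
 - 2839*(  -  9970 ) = 28304830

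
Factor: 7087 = 19^1*373^1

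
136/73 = 136/73 =1.86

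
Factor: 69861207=3^1*13^1* 151^1*11863^1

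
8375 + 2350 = 10725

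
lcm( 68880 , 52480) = 1102080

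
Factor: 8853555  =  3^1*5^1*29^1 * 20353^1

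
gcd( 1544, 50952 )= 1544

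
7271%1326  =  641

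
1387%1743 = 1387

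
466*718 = 334588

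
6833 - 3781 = 3052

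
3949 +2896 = 6845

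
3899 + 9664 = 13563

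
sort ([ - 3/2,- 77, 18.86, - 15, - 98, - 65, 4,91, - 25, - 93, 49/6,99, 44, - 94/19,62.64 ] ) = [ - 98, - 93, - 77, - 65, - 25, - 15, - 94/19,-3/2 , 4,49/6,  18.86 , 44, 62.64,91,99] 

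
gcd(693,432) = 9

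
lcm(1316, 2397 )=67116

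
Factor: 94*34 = 3196 = 2^2 * 17^1 *47^1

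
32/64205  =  32/64205 = 0.00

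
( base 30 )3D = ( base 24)47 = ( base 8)147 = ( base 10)103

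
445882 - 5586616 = - 5140734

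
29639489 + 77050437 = 106689926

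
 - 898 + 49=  - 849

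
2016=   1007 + 1009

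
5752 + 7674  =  13426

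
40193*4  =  160772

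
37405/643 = 58 + 111/643 = 58.17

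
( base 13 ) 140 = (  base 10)221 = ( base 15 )eb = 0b11011101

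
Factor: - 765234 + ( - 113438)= - 878672=-2^4*54917^1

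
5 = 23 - 18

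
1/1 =1 = 1.00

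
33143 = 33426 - 283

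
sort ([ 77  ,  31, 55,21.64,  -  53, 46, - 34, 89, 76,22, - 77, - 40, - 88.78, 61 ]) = [  -  88.78 , - 77,-53, - 40, - 34, 21.64  ,  22,31, 46, 55, 61, 76,77,  89 ] 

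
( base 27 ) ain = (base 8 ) 17167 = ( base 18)1615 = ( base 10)7799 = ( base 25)CBO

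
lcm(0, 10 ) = 0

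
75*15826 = 1186950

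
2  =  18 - 16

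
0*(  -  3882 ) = 0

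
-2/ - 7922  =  1/3961 = 0.00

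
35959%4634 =3521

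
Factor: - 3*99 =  - 3^3*11^1=- 297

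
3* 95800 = 287400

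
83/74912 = 83/74912 = 0.00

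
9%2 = 1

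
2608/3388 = 652/847 = 0.77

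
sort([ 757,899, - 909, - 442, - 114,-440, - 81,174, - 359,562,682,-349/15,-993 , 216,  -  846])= [ - 993, - 909, - 846,-442,-440,  -  359  ,-114,-81, - 349/15,174,216, 562,682,757,899]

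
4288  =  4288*1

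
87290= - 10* (-8729 )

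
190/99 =1+ 91/99 = 1.92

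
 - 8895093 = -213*41761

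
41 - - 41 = 82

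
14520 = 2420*6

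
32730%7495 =2750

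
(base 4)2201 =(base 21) 7e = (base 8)241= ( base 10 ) 161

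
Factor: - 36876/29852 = -3^1*7^1*17^( - 1)=-21/17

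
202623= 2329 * 87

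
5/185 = 1/37 = 0.03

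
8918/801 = 8918/801 = 11.13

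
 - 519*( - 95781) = 49710339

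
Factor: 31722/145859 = 102/469 = 2^1*3^1*7^( - 1)*17^1*67^( - 1 )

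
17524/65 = 269 + 3/5   =  269.60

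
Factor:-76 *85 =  - 2^2*5^1 * 17^1 * 19^1 = - 6460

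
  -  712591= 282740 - 995331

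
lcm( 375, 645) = 16125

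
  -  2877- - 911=-1966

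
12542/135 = 12542/135 = 92.90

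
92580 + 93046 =185626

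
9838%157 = 104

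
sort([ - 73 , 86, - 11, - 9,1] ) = [  -  73, - 11, - 9, 1 , 86 ]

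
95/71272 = 95/71272 = 0.00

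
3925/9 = 436 + 1/9  =  436.11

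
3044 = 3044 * 1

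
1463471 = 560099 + 903372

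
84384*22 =1856448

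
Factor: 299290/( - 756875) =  - 2^1*5^( - 3 )*7^( - 1)*173^1 = -  346/875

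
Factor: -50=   -  2^1*5^2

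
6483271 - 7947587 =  - 1464316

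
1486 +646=2132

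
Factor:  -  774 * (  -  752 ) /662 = 2^4*3^2*43^1*47^1 * 331^(-1) = 291024/331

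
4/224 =1/56 = 0.02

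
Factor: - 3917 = -3917^1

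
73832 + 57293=131125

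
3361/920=3+601/920 = 3.65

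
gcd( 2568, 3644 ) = 4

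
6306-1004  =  5302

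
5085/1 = 5085 = 5085.00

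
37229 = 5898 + 31331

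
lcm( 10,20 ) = 20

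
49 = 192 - 143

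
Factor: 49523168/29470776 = 2^2*3^( - 1)*37^1 * 151^1 * 277^1 * 1227949^(  -  1 ) = 6190396/3683847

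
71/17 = 4 + 3/17 = 4.18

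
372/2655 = 124/885 = 0.14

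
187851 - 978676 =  - 790825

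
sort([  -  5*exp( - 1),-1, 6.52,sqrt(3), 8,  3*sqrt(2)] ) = [-5*  exp( - 1),  -  1, sqrt ( 3), 3 * sqrt(2),6.52, 8]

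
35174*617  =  21702358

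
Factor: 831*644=535164 = 2^2 * 3^1*7^1*23^1*277^1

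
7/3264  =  7/3264 = 0.00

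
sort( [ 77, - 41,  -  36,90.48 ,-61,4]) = [- 61, - 41, - 36,4, 77,90.48]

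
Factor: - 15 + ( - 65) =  - 80 = - 2^4*5^1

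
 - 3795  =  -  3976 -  - 181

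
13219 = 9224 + 3995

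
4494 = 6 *749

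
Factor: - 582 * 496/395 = - 288672/395 = -2^5*3^1 * 5^ ( - 1)*31^1 * 79^( - 1)*97^1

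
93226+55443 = 148669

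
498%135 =93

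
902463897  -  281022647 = 621441250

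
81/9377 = 81/9377 = 0.01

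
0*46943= 0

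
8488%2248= 1744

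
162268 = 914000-751732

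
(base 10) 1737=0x6c9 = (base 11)133a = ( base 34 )1H3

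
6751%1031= 565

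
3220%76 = 28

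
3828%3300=528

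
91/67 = 1+24/67= 1.36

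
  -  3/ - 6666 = 1/2222 = 0.00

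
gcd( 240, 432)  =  48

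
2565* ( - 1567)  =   - 4019355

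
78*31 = 2418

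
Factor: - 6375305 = - 5^1* 31^1*41131^1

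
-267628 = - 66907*4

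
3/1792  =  3/1792 = 0.00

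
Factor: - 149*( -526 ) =78374 =2^1 *149^1 * 263^1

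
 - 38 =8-46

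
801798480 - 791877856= 9920624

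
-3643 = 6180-9823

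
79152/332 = 19788/83 = 238.41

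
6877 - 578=6299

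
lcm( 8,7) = 56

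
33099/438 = 75 + 83/146 = 75.57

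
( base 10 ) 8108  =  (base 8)17654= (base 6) 101312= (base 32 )7tc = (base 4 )1332230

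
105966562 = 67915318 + 38051244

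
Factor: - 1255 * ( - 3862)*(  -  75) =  - 363510750 = - 2^1*3^1*5^3*251^1* 1931^1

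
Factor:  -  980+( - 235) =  - 1215 = - 3^5*5^1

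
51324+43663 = 94987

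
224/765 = 224/765 = 0.29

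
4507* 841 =3790387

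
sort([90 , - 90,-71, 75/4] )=[  -  90, -71,75/4,  90 ] 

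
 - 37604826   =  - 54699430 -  - 17094604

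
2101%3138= 2101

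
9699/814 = 11 +745/814= 11.92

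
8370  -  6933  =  1437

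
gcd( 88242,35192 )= 2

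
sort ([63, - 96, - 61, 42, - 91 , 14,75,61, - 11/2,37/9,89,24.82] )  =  [-96, - 91, - 61, - 11/2  ,  37/9,14,24.82,42,61,63, 75,89 ] 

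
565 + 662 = 1227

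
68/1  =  68 =68.00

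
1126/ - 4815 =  - 1126/4815=   - 0.23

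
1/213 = 1/213=0.00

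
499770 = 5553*90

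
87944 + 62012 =149956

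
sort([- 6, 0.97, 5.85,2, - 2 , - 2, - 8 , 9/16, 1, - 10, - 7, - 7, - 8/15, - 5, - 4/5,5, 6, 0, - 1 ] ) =[ - 10 , - 8, - 7, - 7, - 6, - 5, - 2 , - 2,-1, - 4/5, - 8/15, 0, 9/16 , 0.97,1,2, 5, 5.85,  6] 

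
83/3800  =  83/3800 = 0.02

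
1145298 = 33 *34706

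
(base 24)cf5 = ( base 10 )7277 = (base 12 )4265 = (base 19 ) 1130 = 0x1C6D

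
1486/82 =743/41 = 18.12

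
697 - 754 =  - 57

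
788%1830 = 788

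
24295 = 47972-23677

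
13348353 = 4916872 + 8431481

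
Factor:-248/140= -2^1 * 5^ (  -  1)*7^ ( - 1 )*31^1 = - 62/35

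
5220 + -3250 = 1970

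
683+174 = 857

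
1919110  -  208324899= - 206405789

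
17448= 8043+9405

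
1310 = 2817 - 1507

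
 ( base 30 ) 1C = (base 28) 1E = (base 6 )110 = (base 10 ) 42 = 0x2A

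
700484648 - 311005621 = 389479027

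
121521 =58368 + 63153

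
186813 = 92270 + 94543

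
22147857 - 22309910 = -162053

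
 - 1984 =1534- 3518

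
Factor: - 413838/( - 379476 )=2^( - 1 )*127^ ( - 1 )*277^1 = 277/254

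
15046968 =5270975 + 9775993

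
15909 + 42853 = 58762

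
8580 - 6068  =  2512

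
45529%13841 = 4006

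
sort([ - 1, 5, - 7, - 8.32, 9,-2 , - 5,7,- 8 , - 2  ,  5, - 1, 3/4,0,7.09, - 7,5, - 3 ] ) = [ - 8.32, - 8, - 7, - 7,-5, - 3, -2,  -  2, - 1,-1, 0,3/4,5,5,5,7,  7.09,9]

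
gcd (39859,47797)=1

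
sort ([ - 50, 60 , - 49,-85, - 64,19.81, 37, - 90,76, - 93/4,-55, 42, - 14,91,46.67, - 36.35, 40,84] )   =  [ - 90, - 85, - 64, - 55, - 50, - 49, - 36.35, - 93/4,  -  14, 19.81,37,40, 42, 46.67,60, 76,84,91 ] 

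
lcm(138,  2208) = 2208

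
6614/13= 508 + 10/13 =508.77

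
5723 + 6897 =12620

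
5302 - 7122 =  - 1820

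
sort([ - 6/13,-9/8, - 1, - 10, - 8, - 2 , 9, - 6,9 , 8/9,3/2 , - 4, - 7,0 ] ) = [  -  10,  -  8, - 7,  -  6 , - 4, - 2,  -  9/8, - 1, - 6/13,0,8/9,3/2,9,  9 ]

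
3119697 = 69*45213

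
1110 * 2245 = 2491950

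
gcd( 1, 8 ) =1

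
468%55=28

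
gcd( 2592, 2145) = 3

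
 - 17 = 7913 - 7930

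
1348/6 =674/3 = 224.67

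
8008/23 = 8008/23 = 348.17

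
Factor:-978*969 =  -2^1*3^2*17^1*19^1* 163^1 = -  947682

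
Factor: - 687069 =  - 3^3 * 25447^1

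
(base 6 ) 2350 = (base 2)1000111010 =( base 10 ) 570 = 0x23a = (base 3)210010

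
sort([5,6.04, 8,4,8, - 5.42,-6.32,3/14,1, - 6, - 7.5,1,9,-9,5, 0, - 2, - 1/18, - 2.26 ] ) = [-9,-7.5, - 6.32, - 6, - 5.42, -2.26, - 2 , -1/18,0,3/14 , 1, 1 , 4,5, 5,6.04 , 8,  8,9] 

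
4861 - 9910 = - 5049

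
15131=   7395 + 7736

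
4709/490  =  9 + 299/490 = 9.61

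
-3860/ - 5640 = 193/282 =0.68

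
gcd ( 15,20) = 5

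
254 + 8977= 9231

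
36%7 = 1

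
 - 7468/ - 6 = 1244+2/3 = 1244.67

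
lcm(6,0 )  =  0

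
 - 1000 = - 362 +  - 638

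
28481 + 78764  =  107245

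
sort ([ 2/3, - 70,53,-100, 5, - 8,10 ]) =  [  -  100, - 70, - 8 , 2/3, 5 , 10,53 ] 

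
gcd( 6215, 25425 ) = 565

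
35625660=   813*43820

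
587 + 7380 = 7967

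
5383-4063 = 1320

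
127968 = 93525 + 34443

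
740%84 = 68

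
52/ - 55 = -52/55=   -0.95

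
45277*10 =452770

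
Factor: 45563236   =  2^2 * 11390809^1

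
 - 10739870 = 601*( - 17870 )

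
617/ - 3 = -617/3 = - 205.67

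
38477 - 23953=14524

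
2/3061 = 2/3061 = 0.00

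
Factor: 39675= 3^1*5^2 *23^2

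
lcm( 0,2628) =0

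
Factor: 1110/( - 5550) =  -1/5 = -  5^ ( -1)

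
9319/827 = 9319/827=   11.27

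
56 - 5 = 51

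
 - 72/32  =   - 9/4  =  -2.25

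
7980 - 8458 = -478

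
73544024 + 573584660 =647128684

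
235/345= 47/69  =  0.68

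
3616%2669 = 947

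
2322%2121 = 201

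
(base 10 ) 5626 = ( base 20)E16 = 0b1010111111010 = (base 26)88A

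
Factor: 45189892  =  2^2*11^1*67^1*15329^1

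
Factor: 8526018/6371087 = 2^1*3^1*67^1  *127^1*  167^1*6371087^( - 1)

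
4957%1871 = 1215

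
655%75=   55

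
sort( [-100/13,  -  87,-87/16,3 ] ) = [ - 87,-100/13 , - 87/16,3]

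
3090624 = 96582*32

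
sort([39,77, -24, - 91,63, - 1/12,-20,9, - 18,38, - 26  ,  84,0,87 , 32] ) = [ - 91, - 26, - 24, - 20, -18,- 1/12,0, 9, 32 , 38, 39,63, 77, 84,87]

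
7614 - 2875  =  4739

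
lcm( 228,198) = 7524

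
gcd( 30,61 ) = 1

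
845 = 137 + 708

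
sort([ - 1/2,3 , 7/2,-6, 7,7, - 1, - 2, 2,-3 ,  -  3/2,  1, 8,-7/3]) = [ -6, - 3, - 7/3, - 2,-3/2, - 1,-1/2, 1, 2,  3, 7/2,7, 7, 8 ]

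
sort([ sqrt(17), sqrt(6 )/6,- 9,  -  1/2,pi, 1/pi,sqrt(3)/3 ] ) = [ - 9,-1/2, 1/pi , sqrt( 6 )/6,sqrt(3 ) /3, pi, sqrt( 17)] 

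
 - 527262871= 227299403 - 754562274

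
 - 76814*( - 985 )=75661790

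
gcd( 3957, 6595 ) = 1319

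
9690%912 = 570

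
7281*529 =3851649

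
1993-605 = 1388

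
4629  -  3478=1151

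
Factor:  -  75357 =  -3^3*2791^1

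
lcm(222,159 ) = 11766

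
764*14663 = 11202532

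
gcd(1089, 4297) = 1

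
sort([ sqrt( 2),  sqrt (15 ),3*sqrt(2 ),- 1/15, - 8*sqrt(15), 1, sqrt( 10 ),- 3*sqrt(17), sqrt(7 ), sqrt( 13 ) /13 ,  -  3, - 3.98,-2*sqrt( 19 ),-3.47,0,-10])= [ -8 * sqrt(15 ), - 3*sqrt ( 17),- 10,  -  2* sqrt (19) , -3.98,  -  3.47, - 3,-1/15,0, sqrt(13 ) /13, 1 , sqrt (2), sqrt(7 ),sqrt( 10), sqrt(15 ), 3*sqrt ( 2) ]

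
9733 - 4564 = 5169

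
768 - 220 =548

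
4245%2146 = 2099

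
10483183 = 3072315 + 7410868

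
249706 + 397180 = 646886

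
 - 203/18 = -12  +  13/18=-11.28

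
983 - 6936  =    -  5953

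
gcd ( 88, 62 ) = 2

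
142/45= 3  +  7/45 = 3.16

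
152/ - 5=  -  152/5 = - 30.40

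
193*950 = 183350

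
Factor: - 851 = -23^1*37^1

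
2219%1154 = 1065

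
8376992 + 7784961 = 16161953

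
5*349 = 1745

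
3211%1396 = 419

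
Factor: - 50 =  - 2^1*5^2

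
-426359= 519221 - 945580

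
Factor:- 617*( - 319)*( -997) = - 11^1*29^1*617^1*997^1 =- 196232531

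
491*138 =67758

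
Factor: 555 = 3^1*5^1*37^1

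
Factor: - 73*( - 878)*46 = 2^2*23^1*73^1*439^1 = 2948324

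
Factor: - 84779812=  - 2^2 *13^1  *  1630381^1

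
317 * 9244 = 2930348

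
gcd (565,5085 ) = 565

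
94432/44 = 23608/11 = 2146.18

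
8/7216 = 1/902= 0.00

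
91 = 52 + 39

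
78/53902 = 39/26951 =0.00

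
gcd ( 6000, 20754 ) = 6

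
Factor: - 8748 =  - 2^2*  3^7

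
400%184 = 32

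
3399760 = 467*7280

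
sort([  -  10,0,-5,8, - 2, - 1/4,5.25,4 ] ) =[-10, - 5, - 2,-1/4, 0,  4,  5.25,8] 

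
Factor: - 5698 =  - 2^1*7^1*11^1*37^1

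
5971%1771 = 658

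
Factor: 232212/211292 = 111/101  =  3^1 * 37^1* 101^(-1)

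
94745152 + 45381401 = 140126553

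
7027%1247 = 792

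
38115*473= 18028395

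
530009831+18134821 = 548144652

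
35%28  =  7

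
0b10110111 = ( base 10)183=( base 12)133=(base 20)93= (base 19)9C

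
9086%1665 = 761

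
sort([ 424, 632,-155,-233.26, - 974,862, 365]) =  [ - 974, - 233.26 ,-155,  365, 424,632, 862] 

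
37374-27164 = 10210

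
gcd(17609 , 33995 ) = 1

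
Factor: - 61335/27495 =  - 13^( - 1 )*29^1 = - 29/13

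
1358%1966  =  1358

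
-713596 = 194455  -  908051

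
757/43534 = 757/43534 = 0.02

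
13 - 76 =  - 63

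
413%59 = 0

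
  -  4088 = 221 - 4309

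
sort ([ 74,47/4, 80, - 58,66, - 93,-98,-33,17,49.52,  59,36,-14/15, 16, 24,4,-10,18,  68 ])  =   [ -98,  -  93 ,-58, - 33, - 10, - 14/15, 4,47/4, 16,17, 18,24, 36, 49.52, 59,66,68,74,80] 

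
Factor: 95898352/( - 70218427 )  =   - 2^4 * 11^1 *127^( - 1)*659^( - 1)*839^( - 1) * 544877^1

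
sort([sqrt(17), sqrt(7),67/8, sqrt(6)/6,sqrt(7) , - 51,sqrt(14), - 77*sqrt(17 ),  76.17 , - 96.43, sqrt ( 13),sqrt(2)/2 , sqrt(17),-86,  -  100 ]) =[  -  77*sqrt(17 ), - 100,-96.43 , - 86, - 51,sqrt( 6)/6, sqrt(2 )/2,sqrt(7), sqrt(7 ), sqrt( 13 ), sqrt( 14), sqrt( 17 ),sqrt(17),  67/8,76.17 ] 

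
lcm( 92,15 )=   1380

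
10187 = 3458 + 6729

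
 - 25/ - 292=25/292=0.09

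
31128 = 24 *1297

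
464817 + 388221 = 853038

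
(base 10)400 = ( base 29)DN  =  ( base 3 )112211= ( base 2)110010000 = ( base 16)190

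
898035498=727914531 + 170120967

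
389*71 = 27619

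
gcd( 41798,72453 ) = 1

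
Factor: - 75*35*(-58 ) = 2^1*3^1*5^3*7^1 *29^1=152250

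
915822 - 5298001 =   -  4382179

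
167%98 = 69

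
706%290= 126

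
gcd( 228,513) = 57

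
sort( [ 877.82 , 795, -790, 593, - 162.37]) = [ - 790, - 162.37, 593,795,  877.82 ]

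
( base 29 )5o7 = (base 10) 4908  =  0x132c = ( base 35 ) 408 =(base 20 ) c58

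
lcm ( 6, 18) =18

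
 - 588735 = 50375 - 639110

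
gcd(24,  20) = 4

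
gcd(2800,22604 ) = 4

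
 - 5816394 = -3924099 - 1892295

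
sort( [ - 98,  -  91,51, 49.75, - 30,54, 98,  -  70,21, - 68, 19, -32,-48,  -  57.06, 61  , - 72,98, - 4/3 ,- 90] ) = [ - 98,-91, - 90, - 72, - 70, - 68, - 57.06, - 48,- 32,-30, - 4/3, 19,21, 49.75, 51 , 54, 61,98,98]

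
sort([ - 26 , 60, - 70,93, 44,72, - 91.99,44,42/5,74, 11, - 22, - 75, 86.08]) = [ - 91.99, -75, - 70, - 26, - 22,42/5, 11,44,  44 , 60,72, 74,86.08, 93 ] 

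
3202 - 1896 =1306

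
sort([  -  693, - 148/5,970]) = [-693,-148/5, 970]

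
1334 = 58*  23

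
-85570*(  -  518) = 44325260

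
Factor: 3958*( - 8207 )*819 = - 2^1*3^2*7^1*13^1*29^1*283^1 * 1979^1  =  -26603827614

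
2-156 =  - 154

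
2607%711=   474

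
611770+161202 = 772972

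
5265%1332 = 1269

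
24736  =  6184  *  4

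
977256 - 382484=594772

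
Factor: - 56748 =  - 2^2*3^1*4729^1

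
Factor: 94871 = 7^1*13553^1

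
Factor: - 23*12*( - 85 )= 23460 = 2^2*3^1*5^1 * 17^1 * 23^1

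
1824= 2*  912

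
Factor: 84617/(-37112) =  - 2^( - 3)*13^1 * 23^1*283^1*4639^( - 1)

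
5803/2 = 2901 + 1/2 = 2901.50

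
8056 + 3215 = 11271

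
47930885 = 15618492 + 32312393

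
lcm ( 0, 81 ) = 0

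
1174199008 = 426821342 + 747377666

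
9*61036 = 549324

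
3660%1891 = 1769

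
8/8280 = 1/1035 =0.00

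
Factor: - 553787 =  - 13^1*41^1 * 1039^1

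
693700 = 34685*20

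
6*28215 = 169290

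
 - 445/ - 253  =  445/253 =1.76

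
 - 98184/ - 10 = 49092/5 = 9818.40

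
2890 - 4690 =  - 1800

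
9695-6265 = 3430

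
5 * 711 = 3555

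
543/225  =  181/75 = 2.41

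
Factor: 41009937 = 3^1 *13669979^1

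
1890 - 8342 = -6452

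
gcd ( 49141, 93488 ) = 1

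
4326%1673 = 980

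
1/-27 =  - 1+ 26/27 = -0.04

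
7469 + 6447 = 13916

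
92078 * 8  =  736624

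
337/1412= 337/1412 = 0.24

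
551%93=86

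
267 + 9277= 9544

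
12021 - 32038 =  - 20017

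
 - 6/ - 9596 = 3/4798 =0.00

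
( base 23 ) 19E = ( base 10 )750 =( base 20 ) 1ha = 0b1011101110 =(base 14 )3B8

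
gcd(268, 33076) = 4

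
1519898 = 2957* 514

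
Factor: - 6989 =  - 29^1*241^1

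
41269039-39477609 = 1791430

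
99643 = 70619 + 29024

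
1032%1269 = 1032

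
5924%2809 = 306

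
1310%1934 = 1310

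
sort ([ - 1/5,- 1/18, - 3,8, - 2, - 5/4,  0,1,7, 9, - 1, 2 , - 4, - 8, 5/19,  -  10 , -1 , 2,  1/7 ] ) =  [ - 10 , - 8, - 4, - 3, - 2 ,-5/4, - 1 ,-1, - 1/5,  -  1/18,0, 1/7, 5/19, 1, 2, 2, 7, 8, 9]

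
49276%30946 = 18330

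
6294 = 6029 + 265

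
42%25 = 17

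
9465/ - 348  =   - 3155/116 = -27.20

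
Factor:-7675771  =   - 7675771^1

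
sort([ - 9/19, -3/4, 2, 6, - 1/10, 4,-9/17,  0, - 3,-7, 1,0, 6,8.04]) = [- 7, - 3, - 3/4,-9/17, - 9/19, - 1/10,0,0,1, 2, 4, 6, 6, 8.04]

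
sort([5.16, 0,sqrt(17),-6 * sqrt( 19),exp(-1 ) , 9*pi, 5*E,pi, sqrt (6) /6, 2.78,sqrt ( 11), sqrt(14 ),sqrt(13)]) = [ - 6*sqrt(19 ),  0, exp( - 1),sqrt (6 )/6  ,  2.78, pi, sqrt( 11 ),sqrt ( 13 ) , sqrt(14), sqrt( 17), 5.16,5*E, 9*pi ] 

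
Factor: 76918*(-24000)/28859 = -2^7*3^1*5^3 * 28859^( - 1)*38459^1 = -1846032000/28859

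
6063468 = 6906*878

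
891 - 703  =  188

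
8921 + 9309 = 18230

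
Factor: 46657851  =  3^1*37^1 * 420341^1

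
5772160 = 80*72152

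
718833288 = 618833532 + 99999756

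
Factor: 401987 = 401987^1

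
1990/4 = 995/2 = 497.50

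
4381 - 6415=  - 2034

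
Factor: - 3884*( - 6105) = 2^2 *3^1*5^1*11^1*37^1 * 971^1 = 23711820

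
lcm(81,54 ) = 162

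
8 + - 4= 4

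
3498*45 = 157410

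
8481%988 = 577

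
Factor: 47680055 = 5^1*79^1*120709^1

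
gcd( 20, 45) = 5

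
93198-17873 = 75325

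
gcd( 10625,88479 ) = 1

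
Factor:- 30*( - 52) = 1560 = 2^3 * 3^1 *5^1*13^1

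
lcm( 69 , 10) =690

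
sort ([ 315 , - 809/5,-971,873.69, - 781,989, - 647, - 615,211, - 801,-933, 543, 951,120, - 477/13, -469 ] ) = [ - 971, - 933, - 801, - 781,-647,-615,-469,-809/5,-477/13,120,211,315,543, 873.69,951, 989 ]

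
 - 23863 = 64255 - 88118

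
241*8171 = 1969211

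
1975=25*79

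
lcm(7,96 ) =672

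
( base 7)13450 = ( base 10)3661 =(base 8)7115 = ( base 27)50g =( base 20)931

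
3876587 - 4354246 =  - 477659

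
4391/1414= 4391/1414= 3.11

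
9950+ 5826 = 15776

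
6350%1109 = 805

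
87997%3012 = 649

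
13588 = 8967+4621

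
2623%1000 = 623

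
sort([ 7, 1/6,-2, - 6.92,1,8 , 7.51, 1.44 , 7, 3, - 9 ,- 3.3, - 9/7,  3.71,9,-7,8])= [-9, - 7, - 6.92,-3.3 , - 2, - 9/7, 1/6 , 1,1.44,  3,3.71 , 7, 7, 7.51, 8 , 8,9] 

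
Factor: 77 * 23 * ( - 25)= -44275 = - 5^2*7^1*11^1*23^1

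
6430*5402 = 34734860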